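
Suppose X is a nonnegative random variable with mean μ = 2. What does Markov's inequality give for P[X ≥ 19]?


μ = E[X] = 2, a = 19.
Markov: P[X ≥ 19] ≤ μ/a = (2)/19 = 2/19.
Numerically: ≈ 0.10526.
(Since a = 19 > μ = 2.00000, the bound 2/19 is < 1 and informative.)

P[X ≥ 19] ≤ 2/19 ≈ 0.10526.


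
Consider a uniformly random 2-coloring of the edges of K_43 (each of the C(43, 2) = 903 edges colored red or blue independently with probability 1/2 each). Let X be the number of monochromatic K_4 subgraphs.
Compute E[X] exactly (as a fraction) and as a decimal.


Let X = Σ_S X_S over the C(43, 4) = 123410 subsets S of size 4, where X_S = 1 if the K_4 on S is monochromatic.
For a fixed S, the K_4 on S has C(4, 2) = 6 edges. P[all 6 edges red] = (1/2)^6, and likewise for blue, so P[monochromatic] = 2·(1/2)^6 = 2^{1 − 6} = 1/32.
Summing: E[X] = C(43, 4) · 2^{1 − 6} = 123410 · 1/32 = 61705/16.
Numerically: E[X] ≈ 3856.562.

E[X] = C(43,4)·2^(1−C(4,2)) = 61705/16 ≈ 3856.562.


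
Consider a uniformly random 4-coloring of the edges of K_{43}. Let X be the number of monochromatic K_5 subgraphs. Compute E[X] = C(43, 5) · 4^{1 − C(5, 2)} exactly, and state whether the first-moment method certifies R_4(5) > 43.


E[X] = C(43, 5) · 4^{1 − 10} = 962598 · 4^{−9} = 962598/262144.
As a reduced fraction: E[X] = 481299/131072 ≈ 3.67202.
Is E[X] < 1? NO.
Since E[X] ≥ 1, the first-moment bound is inconclusive at n = 43; it does NOT by itself certify R_4(5) > 43.

E[X] = 481299/131072 ≈ 3.67202; E[X] ≥ 1; first-moment method inconclusive here.


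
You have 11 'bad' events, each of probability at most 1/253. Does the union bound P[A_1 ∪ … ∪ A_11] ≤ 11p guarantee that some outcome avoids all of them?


Union bound: P[∪_{i=1}^{11} A_i] ≤ Σ_i P[A_i] ≤ 11·p = 11·(1/253) = 1/23.
Numerically: 1/23 ≈ 0.0434783.
Is 1/23 < 1? YES.
Since P[∪ A_i] ≤ 1/23 < 1, the complement has P[∩ A_i^c] ≥ 1 − 1/23 = 22/23 > 0, so some outcome avoids every A_i.

11·p = 1/23 ≈ 0.0434783; existence CERTIFIED by the union bound.


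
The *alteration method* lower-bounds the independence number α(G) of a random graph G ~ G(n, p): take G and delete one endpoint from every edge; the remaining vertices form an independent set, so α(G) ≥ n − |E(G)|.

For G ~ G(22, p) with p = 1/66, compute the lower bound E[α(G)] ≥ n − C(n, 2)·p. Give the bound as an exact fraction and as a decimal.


E[|E(G)|] = C(22, 2)·p = 231 · (1/66) = 7/2.
E[α(G)] ≥ n − E[|E(G)|] = 22 − 7/2 = 37/2.
Numerically: ≈ 18.500000.
(This is only a lower bound; the true E[α(G)] may be larger.)

E[α(G)] ≥ 37/2 ≈ 18.500000.


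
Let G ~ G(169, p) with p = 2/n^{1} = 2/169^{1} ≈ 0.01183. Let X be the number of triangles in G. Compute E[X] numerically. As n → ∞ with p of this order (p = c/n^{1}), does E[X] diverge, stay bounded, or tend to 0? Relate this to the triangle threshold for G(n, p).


Number of potential triangles: C(169, 3) = 790244.
Each occurs with probability p³ ≈ (0.01183)³ ≈ 1.657410e-06.
By linearity: E[X] = C(169, 3)·p³ ≈ 790244 · 1.657410e-06 ≈ 1.3098.
Here α = 1, so p = 2/n is exactly at the triangle threshold p ~ 1/n. Asymptotically E[X] → c³/6 = 2³/6 = 4/3 ≈ 1.3333, a bounded constant. In this regime the triangle count is asymptotically Poisson(c³/6).

E[X] ≈ 1.3098; in regime p = Θ(1/n^{1}) E[X] stays bounded (at the triangle threshold p ~ 1/n).


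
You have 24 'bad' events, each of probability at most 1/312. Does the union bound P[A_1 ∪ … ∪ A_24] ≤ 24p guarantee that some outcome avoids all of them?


Union bound: P[∪_{i=1}^{24} A_i] ≤ Σ_i P[A_i] ≤ 24·p = 24·(1/312) = 1/13.
Numerically: 1/13 ≈ 0.0769.
Is 1/13 < 1? YES.
Since P[∪ A_i] ≤ 1/13 < 1, the complement has P[∩ A_i^c] ≥ 1 − 1/13 = 12/13 > 0, so some outcome avoids every A_i.

24·p = 1/13 ≈ 0.0769; existence CERTIFIED by the union bound.


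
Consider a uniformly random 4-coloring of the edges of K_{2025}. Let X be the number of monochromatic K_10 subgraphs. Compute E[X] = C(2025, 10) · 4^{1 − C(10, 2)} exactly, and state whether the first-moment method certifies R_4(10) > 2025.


E[X] = C(2025, 10) · 4^{1 − 45} = 312479209053472269772600560 · 4^{−44} = 312479209053472269772600560/309485009821345068724781056.
As a reduced fraction: E[X] = 19529950565842016860787535/19342813113834066795298816 ≈ 1.0097.
Is E[X] < 1? NO.
Since E[X] ≥ 1, the first-moment bound is inconclusive at n = 2025; it does NOT by itself certify R_4(10) > 2025.

E[X] = 19529950565842016860787535/19342813113834066795298816 ≈ 1.0097; E[X] ≥ 1; first-moment method inconclusive here.


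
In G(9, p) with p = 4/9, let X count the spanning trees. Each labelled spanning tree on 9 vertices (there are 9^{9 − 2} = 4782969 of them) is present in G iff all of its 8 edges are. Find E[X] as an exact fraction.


K_9 has 9^{9 − 2} = 4782969 labelled spanning trees.
For each such spanning tree H, let X_H = 1 if all 8 edges of H are present in G. Then P[X_H = 1] = p^{8} = (4/9)^{8} = 65536/43046721.
By linearity: E[X] = Σ_H E[X_H] = 4782969 · p^{8} = 4782969 · 65536/43046721 = 65536/9.
Numerically: E[X] ≈ 7281.8.

E[X] = 4782969 · (4/9)^{8} = 65536/9 ≈ 7281.8.


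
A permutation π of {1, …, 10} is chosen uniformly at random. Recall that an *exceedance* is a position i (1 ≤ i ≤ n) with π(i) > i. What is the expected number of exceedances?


Write X = Σ_{i=1}^{10} X_i, where X_i = 1_{π(i) > i}.
For each fixed i, π(i) is uniform over {1, …, 10} (marginal of a uniform permutation), so P[π(i) > i] = (n − i)/n. Summing: Σ_{i=1}^{10} (n − i)/n = (0 + 1 + … + 9)/10 = 10(10 − 1)/(2·10) = (10 − 1)/2.
Hence E[X] = Σ_{i=1}^{10} (10 − i)/10 = 9/2 ≈ 4.500000.

E[X] = 9/2 = 4.500000.


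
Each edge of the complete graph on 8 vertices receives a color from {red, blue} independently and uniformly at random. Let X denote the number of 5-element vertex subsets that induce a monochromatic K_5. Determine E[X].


Let X = Σ_S X_S over the C(8, 5) = 56 subsets S of size 5, where X_S = 1 if the K_5 on S is monochromatic.
For a fixed S, the K_5 on S has C(5, 2) = 10 edges. P[all 10 edges red] = (1/2)^10, and likewise for blue, so P[monochromatic] = 2·(1/2)^10 = 2^{1 − 10} = 1/512.
By linearity: E[X] = C(8, 5) · 2^{1 − 10} = 56 · 1/512 = 7/64.
Numerically: E[X] ≈ 0.109375.

E[X] = C(8,5)·2^(1−C(5,2)) = 7/64 ≈ 0.109375.


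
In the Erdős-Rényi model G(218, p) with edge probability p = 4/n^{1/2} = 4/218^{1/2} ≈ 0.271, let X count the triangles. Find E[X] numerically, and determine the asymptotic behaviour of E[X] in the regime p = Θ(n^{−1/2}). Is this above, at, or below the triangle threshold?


Number of potential triangles: C(218, 3) = 1703016.
Each occurs with probability p³ ≈ (0.271)³ ≈ 1.98836e-02.
By linearity: E[X] = C(218, 3)·p³ ≈ 1703016 · 1.98836e-02 ≈ 33862.106.
Since α = 1/2 < 1, p = c/n^{1/2} ≫ 1/n is above the triangle threshold p ~ 1/n. Asymptotically E[X] ~ (c³/6)·n^{3(1−α)} = (4³/6)·n^{1.5} → ∞; triangles are abundant w.h.p.

E[X] ≈ 33862.106; in regime p = Θ(1/n^{1/2}) E[X] diverges (above the triangle threshold p ~ 1/n).


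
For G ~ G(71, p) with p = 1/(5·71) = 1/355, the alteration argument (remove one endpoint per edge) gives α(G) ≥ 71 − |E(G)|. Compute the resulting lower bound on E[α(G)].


E[|E(G)|] = C(71, 2)·p = 2485 · (1/355) = 7.
E[α(G)] ≥ n − E[|E(G)|] = 71 − 7 = 64.
Numerically: ≈ 64.00000.
(This is only a lower bound; the true E[α(G)] may be larger.)

E[α(G)] ≥ 64 ≈ 64.00000.


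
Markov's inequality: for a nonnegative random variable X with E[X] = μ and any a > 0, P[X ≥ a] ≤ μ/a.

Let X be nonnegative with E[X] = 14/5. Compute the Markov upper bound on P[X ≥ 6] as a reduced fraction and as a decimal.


μ = E[X] = 14/5, a = 6.
Markov: P[X ≥ 6] ≤ μ/a = (14/5)/6 = 7/15.
Numerically: ≈ 0.46667.
(Since a = 6 > μ = 2.80000, the bound 7/15 is < 1 and informative.)

P[X ≥ 6] ≤ 7/15 ≈ 0.46667.


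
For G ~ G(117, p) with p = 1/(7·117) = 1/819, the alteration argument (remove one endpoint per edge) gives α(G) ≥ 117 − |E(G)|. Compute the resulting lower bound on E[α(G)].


E[|E(G)|] = C(117, 2)·p = 6786 · (1/819) = 58/7.
E[α(G)] ≥ n − E[|E(G)|] = 117 − 58/7 = 761/7.
Numerically: ≈ 108.714286.
(This is only a lower bound; the true E[α(G)] may be larger.)

E[α(G)] ≥ 761/7 ≈ 108.714286.


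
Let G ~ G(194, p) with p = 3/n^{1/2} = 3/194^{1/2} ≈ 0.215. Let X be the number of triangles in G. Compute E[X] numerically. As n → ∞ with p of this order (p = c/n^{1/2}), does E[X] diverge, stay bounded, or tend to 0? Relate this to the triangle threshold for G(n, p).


Number of potential triangles: C(194, 3) = 1198144.
Each occurs with probability p³ ≈ (0.215)³ ≈ 9.99220e-03.
By linearity: E[X] = C(194, 3)·p³ ≈ 1198144 · 9.99220e-03 ≈ 11972.096.
Since α = 1/2 < 1, p = c/n^{1/2} ≫ 1/n is above the triangle threshold p ~ 1/n. Asymptotically E[X] ~ (c³/6)·n^{3(1−α)} = (3³/6)·n^{1.5} → ∞; triangles are abundant w.h.p.

E[X] ≈ 11972.096; in regime p = Θ(1/n^{1/2}) E[X] diverges (above the triangle threshold p ~ 1/n).


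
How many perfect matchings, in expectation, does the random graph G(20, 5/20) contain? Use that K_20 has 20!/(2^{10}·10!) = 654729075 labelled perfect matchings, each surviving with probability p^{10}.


K_20 has 20!/(2^{10}·10!) = 654729075 labelled perfect matchings.
For each such perfect matching H, let X_H = 1 if all 10 edges of H are present in G. Then P[X_H = 1] = p^{10} = (1/4)^{10} = 1/1048576.
By linearity: E[X] = Σ_H E[X_H] = 654729075 · p^{10} = 654729075 · 1/1048576 = 654729075/1048576.
Numerically: E[X] ≈ 624.4.

E[X] = 654729075 · (1/4)^{10} = 654729075/1048576 ≈ 624.4.


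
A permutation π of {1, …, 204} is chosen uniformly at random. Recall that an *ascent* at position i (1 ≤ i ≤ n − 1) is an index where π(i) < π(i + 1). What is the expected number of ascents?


Write X = Σ X_I over i = 1, …, 203, with X_I the indicator of one ascent.
There are 203 indicators.
For each fixed i, the pair (π(i), π(i+1)) is a uniformly random ordered pair of distinct values from {1, …, 204}; by symmetry P[π(i) < π(i+1)] = 1/2.
By linearity: E[X] = 203 · (1/2) = (204 − 1) · (1/2) = 203/2 ≈ 101.50000.

E[X] = 203/2 = 101.50000.


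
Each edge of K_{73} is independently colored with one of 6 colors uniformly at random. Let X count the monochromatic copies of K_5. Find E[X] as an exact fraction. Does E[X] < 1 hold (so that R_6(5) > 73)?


E[X] = C(73, 5) · 6^{1 − 10} = 15020334 · 6^{−9} = 15020334/10077696.
As a reduced fraction: E[X] = 834463/559872 ≈ 1.49045.
Is E[X] < 1? NO.
Since E[X] ≥ 1, the first-moment bound is inconclusive at n = 73; it does NOT by itself certify R_6(5) > 73.

E[X] = 834463/559872 ≈ 1.49045; E[X] ≥ 1; first-moment method inconclusive here.


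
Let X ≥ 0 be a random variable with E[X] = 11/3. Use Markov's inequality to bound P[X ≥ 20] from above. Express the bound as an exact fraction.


μ = E[X] = 11/3, a = 20.
Markov: P[X ≥ 20] ≤ μ/a = (11/3)/20 = 11/60.
Numerically: ≈ 0.18333.
(Since a = 20 > μ = 3.66667, the bound 11/60 is < 1 and informative.)

P[X ≥ 20] ≤ 11/60 ≈ 0.18333.


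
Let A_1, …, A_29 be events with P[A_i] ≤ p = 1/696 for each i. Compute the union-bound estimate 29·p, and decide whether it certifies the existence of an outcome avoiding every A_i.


Union bound: P[∪_{i=1}^{29} A_i] ≤ Σ_i P[A_i] ≤ 29·p = 29·(1/696) = 1/24.
Numerically: 1/24 ≈ 0.04167.
Is 1/24 < 1? YES.
Since P[∪ A_i] ≤ 1/24 < 1, the complement has P[∩ A_i^c] ≥ 1 − 1/24 = 23/24 > 0, so some outcome avoids every A_i.

29·p = 1/24 ≈ 0.04167; existence CERTIFIED by the union bound.


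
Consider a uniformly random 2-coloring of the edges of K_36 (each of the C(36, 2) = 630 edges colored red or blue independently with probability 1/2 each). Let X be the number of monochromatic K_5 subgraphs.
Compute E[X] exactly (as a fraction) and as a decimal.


Let X = Σ_S X_S over the C(36, 5) = 376992 subsets S of size 5, where X_S = 1 if the K_5 on S is monochromatic.
For a fixed S, the K_5 on S has C(5, 2) = 10 edges. P[all 10 edges red] = (1/2)^10, and likewise for blue, so P[monochromatic] = 2·(1/2)^10 = 2^{1 − 10} = 1/512.
By linearity of expectation: E[X] = C(36, 5) · 2^{1 − 10} = 376992 · 1/512 = 11781/16.
Numerically: E[X] ≈ 736.3125.

E[X] = C(36,5)·2^(1−C(5,2)) = 11781/16 ≈ 736.3125.


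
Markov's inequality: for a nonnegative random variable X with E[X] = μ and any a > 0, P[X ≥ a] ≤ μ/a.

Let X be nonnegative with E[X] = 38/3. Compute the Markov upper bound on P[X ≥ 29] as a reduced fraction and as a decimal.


μ = E[X] = 38/3, a = 29.
Markov: P[X ≥ 29] ≤ μ/a = (38/3)/29 = 38/87.
Numerically: ≈ 0.437.
(Since a = 29 > μ = 12.667, the bound 38/87 is < 1 and informative.)

P[X ≥ 29] ≤ 38/87 ≈ 0.437.


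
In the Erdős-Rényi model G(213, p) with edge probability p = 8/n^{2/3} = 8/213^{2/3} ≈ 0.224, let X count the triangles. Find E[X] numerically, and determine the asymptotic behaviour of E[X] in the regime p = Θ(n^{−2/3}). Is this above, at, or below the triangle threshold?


Number of potential triangles: C(213, 3) = 1587986.
Each occurs with probability p³ ≈ (0.224)³ ≈ 1.12852e-02.
By linearity: E[X] = C(213, 3)·p³ ≈ 1587986 · 1.12852e-02 ≈ 17920.801.
Since α = 2/3 < 1, p = c/n^{2/3} ≫ 1/n is above the triangle threshold p ~ 1/n. Asymptotically E[X] ~ (c³/6)·n^{3(1−α)} = (8³/6)·n^{1} → ∞; triangles are abundant w.h.p.

E[X] ≈ 17920.801; in regime p = Θ(1/n^{2/3}) E[X] diverges (above the triangle threshold p ~ 1/n).


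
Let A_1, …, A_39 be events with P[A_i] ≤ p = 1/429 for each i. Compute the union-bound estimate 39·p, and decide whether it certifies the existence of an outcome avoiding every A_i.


Union bound: P[∪_{i=1}^{39} A_i] ≤ Σ_i P[A_i] ≤ 39·p = 39·(1/429) = 1/11.
Numerically: 1/11 ≈ 0.0909.
Is 1/11 < 1? YES.
Since P[∪ A_i] ≤ 1/11 < 1, the complement has P[∩ A_i^c] ≥ 1 − 1/11 = 10/11 > 0, so some outcome avoids every A_i.

39·p = 1/11 ≈ 0.0909; existence CERTIFIED by the union bound.


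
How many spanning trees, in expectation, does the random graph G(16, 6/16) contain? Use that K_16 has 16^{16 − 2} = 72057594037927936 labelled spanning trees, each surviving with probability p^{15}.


K_16 has 16^{16 − 2} = 72057594037927936 labelled spanning trees.
For each such spanning tree H, let X_H = 1 if all 15 edges of H are present in G. Then P[X_H = 1] = p^{15} = (3/8)^{15} = 14348907/35184372088832.
By linearity of expectation: E[X] = Σ_H E[X_H] = 72057594037927936 · p^{15} = 72057594037927936 · 14348907/35184372088832 = 29386561536.
Numerically: E[X] ≈ 2.9387e+10.

E[X] = 72057594037927936 · (3/8)^{15} = 29386561536 ≈ 2.9387e+10.


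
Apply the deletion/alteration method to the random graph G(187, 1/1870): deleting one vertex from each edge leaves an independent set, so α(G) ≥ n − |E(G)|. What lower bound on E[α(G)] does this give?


E[|E(G)|] = C(187, 2)·p = 17391 · (1/1870) = 93/10.
E[α(G)] ≥ n − E[|E(G)|] = 187 − 93/10 = 1777/10.
Numerically: ≈ 177.7000.
(This is only a lower bound; the true E[α(G)] may be larger.)

E[α(G)] ≥ 1777/10 ≈ 177.7000.


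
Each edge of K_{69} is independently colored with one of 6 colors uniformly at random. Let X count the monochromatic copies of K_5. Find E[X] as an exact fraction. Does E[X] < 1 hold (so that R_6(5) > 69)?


E[X] = C(69, 5) · 6^{1 − 10} = 11238513 · 6^{−9} = 11238513/10077696.
As a reduced fraction: E[X] = 3746171/3359232 ≈ 1.1151867.
Is E[X] < 1? NO.
Since E[X] ≥ 1, the first-moment bound is inconclusive at n = 69; it does NOT by itself certify R_6(5) > 69.

E[X] = 3746171/3359232 ≈ 1.1151867; E[X] ≥ 1; first-moment method inconclusive here.


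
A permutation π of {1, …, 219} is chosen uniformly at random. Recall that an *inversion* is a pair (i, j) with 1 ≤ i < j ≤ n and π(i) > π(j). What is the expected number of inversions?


Write X = Σ X_I over the C(219, 2) = 23871 pairs i < j, with X_I the indicator of one inversion.
There are 23871 indicators.
For each fixed pair i < j, the values π(i) and π(j) are two distinct elements of {1, …, 219} in uniformly random order; by symmetry P[π(i) > π(j)] = 1/2.
By linearity: E[X] = 23871 · (1/2) = C(219, 2) · (1/2) = 23871/2 = 23871/2 ≈ 11935.500000.

E[X] = 23871/2 = 11935.500000.


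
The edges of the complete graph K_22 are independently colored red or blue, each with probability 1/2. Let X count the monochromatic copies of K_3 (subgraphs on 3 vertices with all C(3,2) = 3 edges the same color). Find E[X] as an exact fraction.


Let X = Σ_S X_S over the C(22, 3) = 1540 subsets S of size 3, where X_S = 1 if the K_3 on S is monochromatic.
For a fixed S, the K_3 on S has C(3, 2) = 3 edges. P[all 3 edges red] = (1/2)^3, and likewise for blue, so P[monochromatic] = 2·(1/2)^3 = 2^{1 − 3} = 1/4.
By linearity: E[X] = C(22, 3) · 2^{1 − 3} = 1540 · 1/4 = 385.
Numerically: E[X] ≈ 385.000000.

E[X] = C(22,3)·2^(1−C(3,2)) = 385 ≈ 385.000000.


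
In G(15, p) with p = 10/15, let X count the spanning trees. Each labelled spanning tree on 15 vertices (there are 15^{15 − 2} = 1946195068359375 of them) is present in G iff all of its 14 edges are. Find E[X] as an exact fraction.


K_15 has 15^{15 − 2} = 1946195068359375 labelled spanning trees.
For each such spanning tree H, let X_H = 1 if all 14 edges of H are present in G. Then P[X_H = 1] = p^{14} = (2/3)^{14} = 16384/4782969.
By linearity of expectation: E[X] = Σ_H E[X_H] = 1946195068359375 · p^{14} = 1946195068359375 · 16384/4782969 = 20000000000000/3.
Numerically: E[X] ≈ 6.6667e+12.

E[X] = 1946195068359375 · (2/3)^{14} = 20000000000000/3 ≈ 6.6667e+12.


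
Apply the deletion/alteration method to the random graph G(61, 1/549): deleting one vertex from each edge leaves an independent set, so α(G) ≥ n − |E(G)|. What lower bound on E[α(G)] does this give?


E[|E(G)|] = C(61, 2)·p = 1830 · (1/549) = 10/3.
E[α(G)] ≥ n − E[|E(G)|] = 61 − 10/3 = 173/3.
Numerically: ≈ 57.667.
(This is only a lower bound; the true E[α(G)] may be larger.)

E[α(G)] ≥ 173/3 ≈ 57.667.


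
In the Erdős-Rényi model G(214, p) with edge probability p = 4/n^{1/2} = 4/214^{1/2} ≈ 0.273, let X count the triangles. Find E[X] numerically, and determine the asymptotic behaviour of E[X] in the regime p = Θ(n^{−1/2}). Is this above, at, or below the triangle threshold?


Number of potential triangles: C(214, 3) = 1610564.
Each occurs with probability p³ ≈ (0.273)³ ≈ 2.04437e-02.
By linearity: E[X] = C(214, 3)·p³ ≈ 1610564 · 2.04437e-02 ≈ 32925.873.
Since α = 1/2 < 1, p = c/n^{1/2} ≫ 1/n is above the triangle threshold p ~ 1/n. Asymptotically E[X] ~ (c³/6)·n^{3(1−α)} = (4³/6)·n^{1.5} → ∞; triangles are abundant w.h.p.

E[X] ≈ 32925.873; in regime p = Θ(1/n^{1/2}) E[X] diverges (above the triangle threshold p ~ 1/n).


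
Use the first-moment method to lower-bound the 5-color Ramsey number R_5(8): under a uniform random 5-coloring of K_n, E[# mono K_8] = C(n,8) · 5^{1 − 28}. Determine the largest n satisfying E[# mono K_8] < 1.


We need C(n, 8) · 5^{1 − 28} < 1, i.e. C(n, 8) < 5^{28 − 1} = 7450580596923828125.
Check values of n near the boundary:
  n = 858: C(858, 8) = 7049584530256467771; 7049584530256467771 < 7450580596923828125? YES
  n = 859: C(859, 8) = 7115855595170747139; 7115855595170747139 < 7450580596923828125? YES
  n = 860: C(860, 8) = 7182671140665308145; 7182671140665308145 < 7450580596923828125? YES
  n = 861: C(861, 8) = 7250034996615275865; 7250034996615275865 < 7450580596923828125? YES
  n = 862: C(862, 8) = 7317951015318931845; 7317951015318931845 < 7450580596923828125? YES
  n = 863: C(863, 8) = 7386423071602617757; 7386423071602617757 < 7450580596923828125? YES
  n = 864: C(864, 8) = 7455455062926006708; 7455455062926006708 < 7450580596923828125? NO
  n = 865: C(865, 8) = 7525050909487743060; 7525050909487743060 < 7450580596923828125? NO
The largest n with C(n, 8) < 7450580596923828125 is n = 863 (where E[X] = 7386423071602617757/7450580596923828125 ≈ 0.991). Hence R_5(8) > 863, i.e. R_5(8) ≥ 864.

Largest n = 863; hence R_5(8) > 863.


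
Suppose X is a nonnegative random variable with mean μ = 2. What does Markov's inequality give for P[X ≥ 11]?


μ = E[X] = 2, a = 11.
Markov: P[X ≥ 11] ≤ μ/a = (2)/11 = 2/11.
Numerically: ≈ 0.182.
(Since a = 11 > μ = 2.000, the bound 2/11 is < 1 and informative.)

P[X ≥ 11] ≤ 2/11 ≈ 0.182.


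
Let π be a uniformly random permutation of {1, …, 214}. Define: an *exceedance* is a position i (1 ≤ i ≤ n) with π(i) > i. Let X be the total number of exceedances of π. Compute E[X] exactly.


Write X = Σ_{i=1}^{214} X_i, where X_i = 1_{π(i) > i}.
For each fixed i, π(i) is uniform over {1, …, 214} (marginal of a uniform permutation), so P[π(i) > i] = (n − i)/n. Summing: Σ_{i=1}^{214} (n − i)/n = (0 + 1 + … + 213)/214 = 214(214 − 1)/(2·214) = (214 − 1)/2.
Hence E[X] = Σ_{i=1}^{214} (214 − i)/214 = 213/2 ≈ 106.50000.

E[X] = 213/2 = 106.50000.


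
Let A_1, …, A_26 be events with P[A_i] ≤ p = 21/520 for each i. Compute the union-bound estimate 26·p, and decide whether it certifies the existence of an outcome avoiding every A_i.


Union bound: P[∪_{i=1}^{26} A_i] ≤ Σ_i P[A_i] ≤ 26·p = 26·(21/520) = 21/20.
Numerically: 21/20 ≈ 1.05000.
Is 21/20 < 1? NO.
Since the bound 21/20 is ≥ 1, the union bound is uninformative here; it does NOT by itself certify existence.

26·p = 21/20 ≈ 1.05000; existence NOT certified by the union bound.


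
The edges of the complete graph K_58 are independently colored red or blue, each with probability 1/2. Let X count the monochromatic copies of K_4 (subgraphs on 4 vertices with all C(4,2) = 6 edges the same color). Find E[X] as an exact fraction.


Let X = Σ_S X_S over the C(58, 4) = 424270 subsets S of size 4, where X_S = 1 if the K_4 on S is monochromatic.
For a fixed S, the K_4 on S has C(4, 2) = 6 edges. P[all 6 edges red] = (1/2)^6, and likewise for blue, so P[monochromatic] = 2·(1/2)^6 = 2^{1 − 6} = 1/32.
By linearity: E[X] = C(58, 4) · 2^{1 − 6} = 424270 · 1/32 = 212135/16.
Numerically: E[X] ≈ 13258.438.

E[X] = C(58,4)·2^(1−C(4,2)) = 212135/16 ≈ 13258.438.


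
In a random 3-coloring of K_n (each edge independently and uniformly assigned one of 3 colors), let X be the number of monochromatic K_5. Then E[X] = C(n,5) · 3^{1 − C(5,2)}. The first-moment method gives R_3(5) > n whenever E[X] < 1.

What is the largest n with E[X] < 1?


We need C(n, 5) · 3^{1 − 10} < 1, i.e. C(n, 5) < 3^{10 − 1} = 19683.
Check values of n near the boundary:
  n = 14: C(14, 5) = 2002; 2002 < 19683? YES
  n = 15: C(15, 5) = 3003; 3003 < 19683? YES
  n = 16: C(16, 5) = 4368; 4368 < 19683? YES
  n = 17: C(17, 5) = 6188; 6188 < 19683? YES
  n = 18: C(18, 5) = 8568; 8568 < 19683? YES
  n = 19: C(19, 5) = 11628; 11628 < 19683? YES
  n = 20: C(20, 5) = 15504; 15504 < 19683? YES
  n = 21: C(21, 5) = 20349; 20349 < 19683? NO
  n = 22: C(22, 5) = 26334; 26334 < 19683? NO
  n = 23: C(23, 5) = 33649; 33649 < 19683? NO
The largest n with C(n, 5) < 19683 is n = 20 (where E[X] = 5168/6561 ≈ 0.78768). Hence R_3(5) > 20, i.e. R_3(5) ≥ 21.

Largest n = 20; hence R_3(5) > 20.


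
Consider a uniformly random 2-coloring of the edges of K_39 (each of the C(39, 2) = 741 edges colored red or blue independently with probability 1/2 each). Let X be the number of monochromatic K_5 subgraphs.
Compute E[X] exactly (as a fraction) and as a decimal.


Let X = Σ_S X_S over the C(39, 5) = 575757 subsets S of size 5, where X_S = 1 if the K_5 on S is monochromatic.
For a fixed S, the K_5 on S has C(5, 2) = 10 edges. P[all 10 edges red] = (1/2)^10, and likewise for blue, so P[monochromatic] = 2·(1/2)^10 = 2^{1 − 10} = 1/512.
Summing: E[X] = C(39, 5) · 2^{1 − 10} = 575757 · 1/512 = 575757/512.
Numerically: E[X] ≈ 1124.5254.

E[X] = C(39,5)·2^(1−C(5,2)) = 575757/512 ≈ 1124.5254.


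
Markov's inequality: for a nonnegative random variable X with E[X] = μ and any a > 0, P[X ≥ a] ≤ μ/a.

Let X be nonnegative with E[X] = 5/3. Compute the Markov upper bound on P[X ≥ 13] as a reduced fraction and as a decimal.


μ = E[X] = 5/3, a = 13.
Markov: P[X ≥ 13] ≤ μ/a = (5/3)/13 = 5/39.
Numerically: ≈ 0.128.
(Since a = 13 > μ = 1.667, the bound 5/39 is < 1 and informative.)

P[X ≥ 13] ≤ 5/39 ≈ 0.128.


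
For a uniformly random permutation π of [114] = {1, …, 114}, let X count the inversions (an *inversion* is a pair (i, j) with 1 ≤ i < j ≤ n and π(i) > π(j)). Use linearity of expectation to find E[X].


Write X = Σ X_I over the C(114, 2) = 6441 pairs i < j, with X_I the indicator of one inversion.
There are 6441 indicators.
For each fixed pair i < j, the values π(i) and π(j) are two distinct elements of {1, …, 114} in uniformly random order; by symmetry P[π(i) > π(j)] = 1/2.
By linearity: E[X] = 6441 · (1/2) = C(114, 2) · (1/2) = 6441/2 = 6441/2 ≈ 3220.500000.

E[X] = 6441/2 = 3220.500000.


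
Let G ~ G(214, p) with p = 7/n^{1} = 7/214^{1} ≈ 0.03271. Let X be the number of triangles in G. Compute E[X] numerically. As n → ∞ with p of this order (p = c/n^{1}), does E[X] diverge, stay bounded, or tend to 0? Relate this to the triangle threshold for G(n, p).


Number of potential triangles: C(214, 3) = 1610564.
Each occurs with probability p³ ≈ (0.03271)³ ≈ 3.499877e-05.
By linearity: E[X] = C(214, 3)·p³ ≈ 1610564 · 3.499877e-05 ≈ 56.3678.
Here α = 1, so p = 7/n is exactly at the triangle threshold p ~ 1/n. Asymptotically E[X] → c³/6 = 7³/6 = 343/6 ≈ 57.1667, a bounded constant. In this regime the triangle count is asymptotically Poisson(c³/6).

E[X] ≈ 56.3678; in regime p = Θ(1/n^{1}) E[X] stays bounded (at the triangle threshold p ~ 1/n).


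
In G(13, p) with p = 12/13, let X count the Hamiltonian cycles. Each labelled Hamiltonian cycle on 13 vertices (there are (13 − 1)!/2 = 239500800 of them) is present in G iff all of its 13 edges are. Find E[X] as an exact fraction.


K_13 has (13 − 1)!/2 = 239500800 labelled Hamiltonian cycles.
For each such Hamiltonian cycle H, let X_H = 1 if all 13 edges of H are present in G. Then P[X_H = 1] = p^{13} = (12/13)^{13} = 106993205379072/302875106592253.
Summing the indicators: E[X] = Σ_H E[X_H] = 239500800 · p^{13} = 239500800 · 106993205379072/302875106592253 = 25624958282852047257600/302875106592253.
Numerically: E[X] ≈ 8.46057e+07.

E[X] = 239500800 · (12/13)^{13} = 25624958282852047257600/302875106592253 ≈ 8.46057e+07.


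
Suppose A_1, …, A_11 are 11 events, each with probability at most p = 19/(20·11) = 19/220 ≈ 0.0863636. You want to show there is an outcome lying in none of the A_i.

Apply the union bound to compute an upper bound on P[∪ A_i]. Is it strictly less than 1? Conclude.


Union bound: P[∪_{i=1}^{11} A_i] ≤ Σ_i P[A_i] ≤ 11·p = 11·(19/220) = 19/20.
Numerically: 19/20 ≈ 0.9500000.
Is 19/20 < 1? YES.
Since P[∪ A_i] ≤ 19/20 < 1, the complement has P[∩ A_i^c] ≥ 1 − 19/20 = 1/20 > 0, so some outcome avoids every A_i.

11·p = 19/20 ≈ 0.9500000; existence CERTIFIED by the union bound.


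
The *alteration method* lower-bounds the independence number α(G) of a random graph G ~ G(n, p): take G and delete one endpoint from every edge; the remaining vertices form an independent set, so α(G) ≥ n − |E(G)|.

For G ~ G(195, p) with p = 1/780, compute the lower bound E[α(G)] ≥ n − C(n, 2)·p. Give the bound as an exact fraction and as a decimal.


E[|E(G)|] = C(195, 2)·p = 18915 · (1/780) = 97/4.
E[α(G)] ≥ n − E[|E(G)|] = 195 − 97/4 = 683/4.
Numerically: ≈ 170.7500.
(This is only a lower bound; the true E[α(G)] may be larger.)

E[α(G)] ≥ 683/4 ≈ 170.7500.


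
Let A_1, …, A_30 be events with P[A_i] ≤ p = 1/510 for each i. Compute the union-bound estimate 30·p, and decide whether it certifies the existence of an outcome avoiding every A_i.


Union bound: P[∪_{i=1}^{30} A_i] ≤ Σ_i P[A_i] ≤ 30·p = 30·(1/510) = 1/17.
Numerically: 1/17 ≈ 0.058824.
Is 1/17 < 1? YES.
Since P[∪ A_i] ≤ 1/17 < 1, the complement has P[∩ A_i^c] ≥ 1 − 1/17 = 16/17 > 0, so some outcome avoids every A_i.

30·p = 1/17 ≈ 0.058824; existence CERTIFIED by the union bound.


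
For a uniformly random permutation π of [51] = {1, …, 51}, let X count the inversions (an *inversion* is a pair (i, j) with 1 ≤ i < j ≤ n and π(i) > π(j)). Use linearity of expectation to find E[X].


Write X = Σ X_I over the C(51, 2) = 1275 pairs i < j, with X_I the indicator of one inversion.
There are 1275 indicators.
For each fixed pair i < j, the values π(i) and π(j) are two distinct elements of {1, …, 51} in uniformly random order; by symmetry P[π(i) > π(j)] = 1/2.
By linearity: E[X] = 1275 · (1/2) = C(51, 2) · (1/2) = 1275/2 = 1275/2 ≈ 637.500000.

E[X] = 1275/2 = 637.500000.


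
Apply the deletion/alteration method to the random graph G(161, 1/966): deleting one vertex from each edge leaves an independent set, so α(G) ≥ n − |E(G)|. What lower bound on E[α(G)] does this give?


E[|E(G)|] = C(161, 2)·p = 12880 · (1/966) = 40/3.
E[α(G)] ≥ n − E[|E(G)|] = 161 − 40/3 = 443/3.
Numerically: ≈ 147.666667.
(This is only a lower bound; the true E[α(G)] may be larger.)

E[α(G)] ≥ 443/3 ≈ 147.666667.


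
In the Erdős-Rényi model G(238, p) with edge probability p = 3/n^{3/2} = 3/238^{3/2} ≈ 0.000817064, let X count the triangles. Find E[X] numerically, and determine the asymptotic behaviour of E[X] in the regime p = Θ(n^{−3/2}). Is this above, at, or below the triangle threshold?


Number of potential triangles: C(238, 3) = 2218636.
Each occurs with probability p³ ≈ (0.000817064)³ ≈ 5.45465714e-10.
By linearity: E[X] = C(238, 3)·p³ ≈ 2218636 · 5.45465714e-10 ≈ 0.001210.
Since α = 3/2 > 1, p = c/n^{3/2} = o(1/n) is below the triangle threshold p ~ 1/n. Asymptotically E[X] ~ (c³/6)·n^{3(1−α)} = (3³/6)·n^{-1.5} → 0, so by Markov's inequality G has no triangles w.h.p.

E[X] ≈ 0.001210; in regime p = Θ(1/n^{3/2}) E[X] tends to 0 (below the triangle threshold p ~ 1/n).


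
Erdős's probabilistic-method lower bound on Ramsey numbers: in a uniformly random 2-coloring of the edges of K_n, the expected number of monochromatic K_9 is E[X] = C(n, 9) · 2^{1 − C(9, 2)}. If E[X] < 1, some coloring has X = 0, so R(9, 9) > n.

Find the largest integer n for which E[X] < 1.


We need C(n, 9) · 2^{1 − 36} < 1, i.e. C(n, 9) < 2^{36 − 1} = 34359738368.
Check values of n near the boundary:
  n = 64: C(64, 9) = 27540584512; 27540584512 < 34359738368? YES
  n = 65: C(65, 9) = 31966749880; 31966749880 < 34359738368? YES
  n = 66: C(66, 9) = 37014131440; 37014131440 < 34359738368? NO
  n = 67: C(67, 9) = 42757703560; 42757703560 < 34359738368? NO
The largest n with C(n, 9) < 34359738368 is n = 65 (where E[X] = 3995843735/4294967296 ≈ 0.9304). Hence R(9, 9) > 65, i.e. R(9, 9) ≥ 66.

Largest n = 65; hence R(9, 9) > 65.


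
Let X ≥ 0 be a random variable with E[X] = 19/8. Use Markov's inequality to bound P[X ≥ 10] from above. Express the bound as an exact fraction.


μ = E[X] = 19/8, a = 10.
Markov: P[X ≥ 10] ≤ μ/a = (19/8)/10 = 19/80.
Numerically: ≈ 0.23750.
(Since a = 10 > μ = 2.37500, the bound 19/80 is < 1 and informative.)

P[X ≥ 10] ≤ 19/80 ≈ 0.23750.


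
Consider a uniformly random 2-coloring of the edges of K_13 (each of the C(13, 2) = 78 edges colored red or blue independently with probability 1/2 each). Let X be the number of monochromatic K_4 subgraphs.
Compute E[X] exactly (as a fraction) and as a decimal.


Let X = Σ_S X_S over the C(13, 4) = 715 subsets S of size 4, where X_S = 1 if the K_4 on S is monochromatic.
For a fixed S, the K_4 on S has C(4, 2) = 6 edges. P[all 6 edges red] = (1/2)^6, and likewise for blue, so P[monochromatic] = 2·(1/2)^6 = 2^{1 − 6} = 1/32.
By linearity of expectation: E[X] = C(13, 4) · 2^{1 − 6} = 715 · 1/32 = 715/32.
Numerically: E[X] ≈ 22.3438.

E[X] = C(13,4)·2^(1−C(4,2)) = 715/32 ≈ 22.3438.


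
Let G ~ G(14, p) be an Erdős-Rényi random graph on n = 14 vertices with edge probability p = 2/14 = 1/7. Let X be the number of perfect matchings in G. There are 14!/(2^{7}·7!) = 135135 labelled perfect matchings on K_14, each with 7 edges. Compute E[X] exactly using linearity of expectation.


K_14 has 14!/(2^{7}·7!) = 135135 labelled perfect matchings.
For each such perfect matching H, let X_H = 1 if all 7 edges of H are present in G. Then P[X_H = 1] = p^{7} = (1/7)^{7} = 1/823543.
By linearity of expectation: E[X] = Σ_H E[X_H] = 135135 · p^{7} = 135135 · 1/823543 = 19305/117649.
Numerically: E[X] ≈ 0.16409.

E[X] = 135135 · (1/7)^{7} = 19305/117649 ≈ 0.16409.


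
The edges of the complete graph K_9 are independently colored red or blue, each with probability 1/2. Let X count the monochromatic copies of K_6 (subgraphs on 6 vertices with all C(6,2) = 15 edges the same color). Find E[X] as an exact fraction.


Let X = Σ_S X_S over the C(9, 6) = 84 subsets S of size 6, where X_S = 1 if the K_6 on S is monochromatic.
For a fixed S, the K_6 on S has C(6, 2) = 15 edges. P[all 15 edges red] = (1/2)^15, and likewise for blue, so P[monochromatic] = 2·(1/2)^15 = 2^{1 − 15} = 1/16384.
By linearity of expectation: E[X] = C(9, 6) · 2^{1 − 15} = 84 · 1/16384 = 21/4096.
Numerically: E[X] ≈ 0.0051.

E[X] = C(9,6)·2^(1−C(6,2)) = 21/4096 ≈ 0.0051.


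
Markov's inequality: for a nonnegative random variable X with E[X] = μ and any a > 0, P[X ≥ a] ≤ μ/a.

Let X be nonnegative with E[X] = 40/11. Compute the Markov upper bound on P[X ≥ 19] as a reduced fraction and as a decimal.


μ = E[X] = 40/11, a = 19.
Markov: P[X ≥ 19] ≤ μ/a = (40/11)/19 = 40/209.
Numerically: ≈ 0.191.
(Since a = 19 > μ = 3.636, the bound 40/209 is < 1 and informative.)

P[X ≥ 19] ≤ 40/209 ≈ 0.191.


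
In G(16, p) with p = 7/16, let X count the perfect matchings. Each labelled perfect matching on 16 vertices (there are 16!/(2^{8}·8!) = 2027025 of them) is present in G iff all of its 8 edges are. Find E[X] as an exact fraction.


K_16 has 16!/(2^{8}·8!) = 2027025 labelled perfect matchings.
For each such perfect matching H, let X_H = 1 if all 8 edges of H are present in G. Then P[X_H = 1] = p^{8} = (7/16)^{8} = 5764801/4294967296.
By linearity: E[X] = Σ_H E[X_H] = 2027025 · p^{8} = 2027025 · 5764801/4294967296 = 11685395747025/4294967296.
Numerically: E[X] ≈ 2.72e+03.

E[X] = 2027025 · (7/16)^{8} = 11685395747025/4294967296 ≈ 2.72e+03.


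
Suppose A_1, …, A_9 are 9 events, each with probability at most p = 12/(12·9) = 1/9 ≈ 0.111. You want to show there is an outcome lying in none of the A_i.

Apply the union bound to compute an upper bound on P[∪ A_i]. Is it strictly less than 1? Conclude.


Union bound: P[∪_{i=1}^{9} A_i] ≤ Σ_i P[A_i] ≤ 9·p = 9·(1/9) = 1.
Numerically: 1 ≈ 1.000.
Is 1 < 1? NO.
Since the bound 1 is ≥ 1, the union bound is uninformative here; it does NOT by itself certify existence.

9·p = 1 ≈ 1.000; existence NOT certified by the union bound.


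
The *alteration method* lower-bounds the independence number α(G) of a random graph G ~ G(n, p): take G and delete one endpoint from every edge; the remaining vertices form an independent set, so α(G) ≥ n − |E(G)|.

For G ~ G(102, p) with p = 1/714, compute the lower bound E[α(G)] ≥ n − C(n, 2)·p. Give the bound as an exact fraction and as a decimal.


E[|E(G)|] = C(102, 2)·p = 5151 · (1/714) = 101/14.
E[α(G)] ≥ n − E[|E(G)|] = 102 − 101/14 = 1327/14.
Numerically: ≈ 94.786.
(This is only a lower bound; the true E[α(G)] may be larger.)

E[α(G)] ≥ 1327/14 ≈ 94.786.


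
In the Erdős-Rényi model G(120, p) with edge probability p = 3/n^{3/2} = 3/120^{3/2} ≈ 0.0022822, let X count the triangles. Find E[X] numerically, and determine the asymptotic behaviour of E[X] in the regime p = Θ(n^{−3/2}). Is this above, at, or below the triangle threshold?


Number of potential triangles: C(120, 3) = 280840.
Each occurs with probability p³ ≈ (0.0022822)³ ≈ 1.1886340e-08.
By linearity: E[X] = C(120, 3)·p³ ≈ 280840 · 1.1886340e-08 ≈ 0.00334.
Since α = 3/2 > 1, p = c/n^{3/2} = o(1/n) is below the triangle threshold p ~ 1/n. Asymptotically E[X] ~ (c³/6)·n^{3(1−α)} = (3³/6)·n^{-1.5} → 0, so by Markov's inequality G has no triangles w.h.p.

E[X] ≈ 0.00334; in regime p = Θ(1/n^{3/2}) E[X] tends to 0 (below the triangle threshold p ~ 1/n).


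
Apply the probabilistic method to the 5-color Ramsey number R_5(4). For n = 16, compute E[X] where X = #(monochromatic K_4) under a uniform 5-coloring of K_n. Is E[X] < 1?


E[X] = C(16, 4) · 5^{1 − 6} = 1820 · 5^{−5} = 1820/3125.
As a reduced fraction: E[X] = 364/625 ≈ 0.5824.
Is E[X] < 1? YES.
Since E[X] < 1, there exists a 5-coloring of K_{16} with no monochromatic K_4; hence R_5(4) > 16.

E[X] = 364/625 ≈ 0.5824; E[X] < 1, so R_5(4) > 16.


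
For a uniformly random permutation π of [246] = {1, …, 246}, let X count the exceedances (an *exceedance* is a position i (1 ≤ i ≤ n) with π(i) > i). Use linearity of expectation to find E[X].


Write X = Σ_{i=1}^{246} X_i, where X_i = 1_{π(i) > i}.
For each fixed i, π(i) is uniform over {1, …, 246} (marginal of a uniform permutation), so P[π(i) > i] = (n − i)/n. Summing: Σ_{i=1}^{246} (n − i)/n = (0 + 1 + … + 245)/246 = 246(246 − 1)/(2·246) = (246 − 1)/2.
Hence E[X] = Σ_{i=1}^{246} (246 − i)/246 = 245/2 ≈ 122.500.

E[X] = 245/2 = 122.500.


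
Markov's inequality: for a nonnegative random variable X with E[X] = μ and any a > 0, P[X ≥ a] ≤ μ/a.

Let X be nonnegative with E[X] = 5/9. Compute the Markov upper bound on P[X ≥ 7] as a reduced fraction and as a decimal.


μ = E[X] = 5/9, a = 7.
Markov: P[X ≥ 7] ≤ μ/a = (5/9)/7 = 5/63.
Numerically: ≈ 0.07937.
(Since a = 7 > μ = 0.55556, the bound 5/63 is < 1 and informative.)

P[X ≥ 7] ≤ 5/63 ≈ 0.07937.


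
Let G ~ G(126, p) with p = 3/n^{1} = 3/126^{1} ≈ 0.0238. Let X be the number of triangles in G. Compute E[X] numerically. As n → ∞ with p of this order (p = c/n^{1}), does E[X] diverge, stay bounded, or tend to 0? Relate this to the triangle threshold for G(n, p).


Number of potential triangles: C(126, 3) = 325500.
Each occurs with probability p³ ≈ (0.0238)³ ≈ 1.34975e-05.
By linearity: E[X] = C(126, 3)·p³ ≈ 325500 · 1.34975e-05 ≈ 4.393.
Here α = 1, so p = 3/n is exactly at the triangle threshold p ~ 1/n. Asymptotically E[X] → c³/6 = 3³/6 = 9/2 ≈ 4.500, a bounded constant. In this regime the triangle count is asymptotically Poisson(c³/6).

E[X] ≈ 4.393; in regime p = Θ(1/n^{1}) E[X] stays bounded (at the triangle threshold p ~ 1/n).


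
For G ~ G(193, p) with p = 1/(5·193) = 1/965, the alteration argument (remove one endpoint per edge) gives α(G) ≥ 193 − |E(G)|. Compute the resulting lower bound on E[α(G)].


E[|E(G)|] = C(193, 2)·p = 18528 · (1/965) = 96/5.
E[α(G)] ≥ n − E[|E(G)|] = 193 − 96/5 = 869/5.
Numerically: ≈ 173.800000.
(This is only a lower bound; the true E[α(G)] may be larger.)

E[α(G)] ≥ 869/5 ≈ 173.800000.


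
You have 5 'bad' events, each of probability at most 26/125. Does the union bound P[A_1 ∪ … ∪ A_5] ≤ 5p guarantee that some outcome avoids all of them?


Union bound: P[∪_{i=1}^{5} A_i] ≤ Σ_i P[A_i] ≤ 5·p = 5·(26/125) = 26/25.
Numerically: 26/25 ≈ 1.0400.
Is 26/25 < 1? NO.
Since the bound 26/25 is ≥ 1, the union bound is uninformative here; it does NOT by itself certify existence.

5·p = 26/25 ≈ 1.0400; existence NOT certified by the union bound.
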